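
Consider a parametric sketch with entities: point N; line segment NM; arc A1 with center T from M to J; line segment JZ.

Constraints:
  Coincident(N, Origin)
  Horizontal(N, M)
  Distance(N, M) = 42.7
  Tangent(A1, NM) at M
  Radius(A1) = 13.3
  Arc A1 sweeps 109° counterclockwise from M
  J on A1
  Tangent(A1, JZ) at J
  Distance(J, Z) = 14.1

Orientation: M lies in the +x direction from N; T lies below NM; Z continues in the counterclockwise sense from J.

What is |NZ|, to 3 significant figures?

46.5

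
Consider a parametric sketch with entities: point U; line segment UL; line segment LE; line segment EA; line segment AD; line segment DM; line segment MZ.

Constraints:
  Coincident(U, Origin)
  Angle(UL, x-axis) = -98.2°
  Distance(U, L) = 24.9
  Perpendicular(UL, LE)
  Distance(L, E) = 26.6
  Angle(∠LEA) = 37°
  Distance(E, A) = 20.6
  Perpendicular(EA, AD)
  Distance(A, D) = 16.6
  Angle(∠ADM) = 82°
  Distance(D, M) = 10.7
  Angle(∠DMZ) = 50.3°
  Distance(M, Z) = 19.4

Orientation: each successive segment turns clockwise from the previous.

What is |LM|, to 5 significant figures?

11.275

U is at the origin; UL runs at -98.2° with length 24.9, so L = (-3.5515, -24.645). UL ⟂ LE, so LE runs at 171.80°; with |LE| = 26.6, E = (-29.880, -20.851). ∠LEA = 37.0° gives EA at 28.800° from the x-axis; with |EA| = 20.6, A = (-11.828, -10.927). EA is perpendicular to AD, so AD runs at -61.200°; with |AD| = 16.6, D = (-3.8305, -25.474). ∠ADM = 82.0° gives DM at -159.20° from the x-axis; with |DM| = 10.7, M = (-13.833, -29.274). Then |LM| = |M − L| = 11.275.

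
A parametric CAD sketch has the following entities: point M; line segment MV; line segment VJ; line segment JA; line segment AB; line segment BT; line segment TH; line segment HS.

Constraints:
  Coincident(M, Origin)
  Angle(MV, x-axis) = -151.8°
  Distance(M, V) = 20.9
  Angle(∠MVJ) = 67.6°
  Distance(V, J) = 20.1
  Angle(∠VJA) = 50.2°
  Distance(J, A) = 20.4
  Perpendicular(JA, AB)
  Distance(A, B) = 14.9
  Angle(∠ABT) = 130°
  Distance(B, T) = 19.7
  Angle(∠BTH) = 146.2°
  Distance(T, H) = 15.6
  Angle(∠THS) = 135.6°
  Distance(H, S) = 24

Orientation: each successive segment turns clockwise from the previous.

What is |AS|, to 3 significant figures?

51.5

M is at the origin; MV runs at -151.8° with length 20.9, so V = (-18.4, -9.88). ∠MVJ = 67.6° gives VJ at 95.8° from the x-axis; with |VJ| = 20.1, J = (-20.5, 10.1). ∠VJA = 50.2° gives JA at -34.0° from the x-axis; with |JA| = 20.4, A = (-3.54, -1.29). JA ⟂ AB, so AB runs at -124°; with |AB| = 14.9, B = (-11.9, -13.6). ∠ABT = 130.0° gives BT at -174° from the x-axis; with |BT| = 19.7, T = (-31.5, -15.7). ∠BTH = 146.2° gives TH at 152° from the x-axis; with |TH| = 15.6, H = (-45.3, -8.42). ∠THS = 135.6° gives HS at 108° from the x-axis; with |HS| = 24.0, S = (-52.6, 14.4). Then |AS| = |S − A| = 51.5.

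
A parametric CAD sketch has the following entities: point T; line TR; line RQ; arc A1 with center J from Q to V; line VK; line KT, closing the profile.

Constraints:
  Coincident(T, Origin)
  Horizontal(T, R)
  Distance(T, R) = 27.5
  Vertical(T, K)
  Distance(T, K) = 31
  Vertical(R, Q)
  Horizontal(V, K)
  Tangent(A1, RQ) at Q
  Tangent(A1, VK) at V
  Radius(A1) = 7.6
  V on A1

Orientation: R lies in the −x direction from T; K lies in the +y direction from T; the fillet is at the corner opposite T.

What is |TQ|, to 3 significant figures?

36.1

The virtual corner opposite T is at (-27.5, 31.0). Since A1 is tangent to RQ there, JQ ⟂ RQ and A1 meets VK tangentially, so JV is at right angles to VK, with radius 7.6, so the center J sits 7.6 in from both sides at J = (-19.9, 23.4). That places the tangent points at Q = (-27.5, 23.4) on RQ and V = (-19.9, 31.0) on VK. Then |TQ| = |Q − T| = 36.1.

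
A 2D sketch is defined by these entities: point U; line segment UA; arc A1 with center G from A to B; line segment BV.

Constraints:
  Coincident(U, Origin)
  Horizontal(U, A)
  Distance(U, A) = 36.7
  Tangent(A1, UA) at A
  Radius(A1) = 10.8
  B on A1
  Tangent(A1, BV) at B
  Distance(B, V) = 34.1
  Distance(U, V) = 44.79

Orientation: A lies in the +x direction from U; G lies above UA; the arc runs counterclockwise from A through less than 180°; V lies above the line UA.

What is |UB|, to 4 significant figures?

47.66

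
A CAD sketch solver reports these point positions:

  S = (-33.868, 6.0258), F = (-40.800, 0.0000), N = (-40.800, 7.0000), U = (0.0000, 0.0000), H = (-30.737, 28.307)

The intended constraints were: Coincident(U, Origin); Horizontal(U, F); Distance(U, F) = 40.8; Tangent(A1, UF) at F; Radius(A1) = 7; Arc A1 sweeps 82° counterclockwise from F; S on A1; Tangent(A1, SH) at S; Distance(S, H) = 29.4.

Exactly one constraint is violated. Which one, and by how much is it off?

Distance(S, H) = 29.4 — off by 6.90.

U = (0.00, 0.00) ✓; U.y = 0.00, F.y = 0.00 ✓; |UF| = 40.80 ✓; ∠(NF, FU) = 90.00° ✓; |NF| = 7.000 ✓; bearing(N→S) − bearing(N→F) = 82.00° ✓; |NS| = 7.000 ✓; ∠(NS, SH) = 90.00° ✓; |SH| = 22.50 ✗.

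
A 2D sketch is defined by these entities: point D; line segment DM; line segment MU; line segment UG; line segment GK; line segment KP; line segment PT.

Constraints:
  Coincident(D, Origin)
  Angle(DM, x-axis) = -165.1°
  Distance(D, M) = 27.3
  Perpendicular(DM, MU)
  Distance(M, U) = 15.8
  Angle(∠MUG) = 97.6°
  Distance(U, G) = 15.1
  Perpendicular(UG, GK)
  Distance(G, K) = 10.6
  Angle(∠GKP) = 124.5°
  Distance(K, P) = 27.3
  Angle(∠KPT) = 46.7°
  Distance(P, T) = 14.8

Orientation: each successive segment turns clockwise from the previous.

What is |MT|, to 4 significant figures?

5.207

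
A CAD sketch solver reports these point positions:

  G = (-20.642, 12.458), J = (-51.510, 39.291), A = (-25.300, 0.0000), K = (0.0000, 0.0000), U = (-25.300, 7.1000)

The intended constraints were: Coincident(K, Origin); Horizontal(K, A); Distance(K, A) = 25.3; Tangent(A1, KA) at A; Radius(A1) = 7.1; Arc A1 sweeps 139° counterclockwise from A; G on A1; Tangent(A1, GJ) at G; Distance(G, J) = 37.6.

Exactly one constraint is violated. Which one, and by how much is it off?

Distance(G, J) = 37.6 — off by 3.30.

K = (0.00, 0.00) ✓; K.y = 0.00, A.y = 0.00 ✓; |KA| = 25.30 ✓; ∠(UA, AK) = 90.00° ✓; |UA| = 7.100 ✓; bearing(U→G) − bearing(U→A) = 139.0° ✓; |UG| = 7.100 ✓; ∠(UG, GJ) = 90.00° ✓; |GJ| = 40.90 ✗.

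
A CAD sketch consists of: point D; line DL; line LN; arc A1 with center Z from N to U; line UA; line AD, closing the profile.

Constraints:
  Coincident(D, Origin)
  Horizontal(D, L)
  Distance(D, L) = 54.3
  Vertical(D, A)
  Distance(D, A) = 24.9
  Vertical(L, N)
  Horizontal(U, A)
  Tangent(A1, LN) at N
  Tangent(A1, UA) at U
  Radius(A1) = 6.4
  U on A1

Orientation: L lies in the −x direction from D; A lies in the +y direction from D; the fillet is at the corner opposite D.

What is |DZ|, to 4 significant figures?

51.35

D is at the origin; DL is horizontal with |DL| = 54.3 and L on the −x side, so L = (-54.30, 0.000). D and A share the same x with |DA| = 24.9 and A on the +y side, so A = (0.000, 24.90). The virtual corner opposite D is at (-54.30, 24.90). The tangent condition forces ZN to be normal to LN and since A1 is tangent to UA there, ZU ⟂ UA, with radius 6.4, so the center Z sits 6.4 in from both sides at Z = (-47.90, 18.50). Then |DZ| = |Z − D| = 51.35.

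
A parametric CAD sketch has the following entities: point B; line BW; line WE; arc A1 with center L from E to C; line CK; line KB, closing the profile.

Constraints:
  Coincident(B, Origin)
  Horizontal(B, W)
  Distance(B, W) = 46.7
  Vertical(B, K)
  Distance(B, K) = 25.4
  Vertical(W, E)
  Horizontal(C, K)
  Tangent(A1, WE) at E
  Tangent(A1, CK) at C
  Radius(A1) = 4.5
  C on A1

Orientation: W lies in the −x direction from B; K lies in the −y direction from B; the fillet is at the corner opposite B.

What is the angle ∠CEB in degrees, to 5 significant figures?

69.110°

B is at the origin; BW is horizontal with |BW| = 46.7 and W on the −x side, so W = (-46.700, 0.0000). B and K share the same x with |BK| = 25.4 and K on the −y side, so K = (0.0000, -25.400). The virtual corner opposite B is at (-46.700, -25.400). Since A1 is tangent to WE there, LE ⟂ WE and tangency of A1 to CK means the radius LC is perpendicular to CK, with radius 4.5, so the center L sits 4.5 in from both sides at L = (-42.200, -20.900). That places the tangent points at E = (-46.700, -20.900) on WE and C = (-42.200, -25.400) on CK. Then cos ∠CEB = EC·EB / (|EC||EB|), giving 69.110°.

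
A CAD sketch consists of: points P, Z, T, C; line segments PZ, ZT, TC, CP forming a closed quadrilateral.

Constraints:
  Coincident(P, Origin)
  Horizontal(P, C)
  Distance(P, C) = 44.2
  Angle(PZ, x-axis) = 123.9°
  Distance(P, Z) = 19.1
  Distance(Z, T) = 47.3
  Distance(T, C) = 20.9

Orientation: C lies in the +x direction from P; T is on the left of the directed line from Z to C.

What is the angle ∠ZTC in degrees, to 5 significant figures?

107.24°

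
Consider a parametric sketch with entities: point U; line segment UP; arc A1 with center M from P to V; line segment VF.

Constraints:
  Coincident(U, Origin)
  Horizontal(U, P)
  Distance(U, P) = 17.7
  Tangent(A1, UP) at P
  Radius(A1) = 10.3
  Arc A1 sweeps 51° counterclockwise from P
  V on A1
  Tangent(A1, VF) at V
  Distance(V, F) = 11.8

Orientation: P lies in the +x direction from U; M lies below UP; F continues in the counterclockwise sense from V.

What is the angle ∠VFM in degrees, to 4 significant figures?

41.12°

On A1, P sits at bearing 90° from M; a 51° counterclockwise sweep puts V at bearing 141°, so V = M + 10.3·(cos 141°, sin 141°) = (9.695, -3.818). Since A1 is tangent to VF there, MV ⟂ VF, so VF runs along (−sin 141°, cos 141°); with |VF| = 11.8, F = (2.269, -12.99). Then cos ∠VFM = FV·FM / (|FV||FM|), giving 41.12°.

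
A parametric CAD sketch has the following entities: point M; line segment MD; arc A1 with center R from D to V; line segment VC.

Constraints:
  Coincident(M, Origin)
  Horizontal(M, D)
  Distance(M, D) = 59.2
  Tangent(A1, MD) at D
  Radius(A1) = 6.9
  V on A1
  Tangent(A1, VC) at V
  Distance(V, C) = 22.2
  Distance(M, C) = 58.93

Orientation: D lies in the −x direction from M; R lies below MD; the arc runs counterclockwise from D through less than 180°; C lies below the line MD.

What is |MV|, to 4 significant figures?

65.66

M is at the origin; MD is horizontal with |MD| = 59.2 and D on the −x side, so D = (-59.20, 0.000). A1 meets MD tangentially, so RD is at right angles to MD, so R = D + (0, -6.9) = (-59.20, -6.900). Since RV ⟂ VC (tangency), |RC| = √(6.9² + 22.2²) = 23.25 regardless of where V sits on A1. So C lies on both circle(M, 58.93) and circle(R, 23.25); the below-MD intersection is C = (-51.41, -28.80). V is the foot of the tangent from C: V = (-64.72, -11.04).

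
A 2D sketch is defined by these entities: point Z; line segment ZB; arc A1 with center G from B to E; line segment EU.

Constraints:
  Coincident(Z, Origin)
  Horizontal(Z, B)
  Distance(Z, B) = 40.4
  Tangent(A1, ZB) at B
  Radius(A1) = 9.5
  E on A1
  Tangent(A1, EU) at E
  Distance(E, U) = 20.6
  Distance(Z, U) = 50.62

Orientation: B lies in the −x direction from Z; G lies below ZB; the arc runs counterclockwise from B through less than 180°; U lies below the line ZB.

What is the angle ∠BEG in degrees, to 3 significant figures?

31.0°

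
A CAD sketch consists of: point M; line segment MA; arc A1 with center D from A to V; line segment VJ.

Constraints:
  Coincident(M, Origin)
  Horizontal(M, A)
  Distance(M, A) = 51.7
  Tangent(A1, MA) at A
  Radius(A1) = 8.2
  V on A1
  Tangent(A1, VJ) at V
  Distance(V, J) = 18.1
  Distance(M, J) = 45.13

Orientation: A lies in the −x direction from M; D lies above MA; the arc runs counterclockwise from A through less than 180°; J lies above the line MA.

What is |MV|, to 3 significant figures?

44.2

M is at the origin; M and A share the same y with |MA| = 51.7 and A on the −x side, so A = (-51.7, 0.00). Since A1 is tangent to MA there, DA ⟂ MA, so D = A + (0, 8.2) = (-51.7, 8.20). Since DV ⟂ VJ (tangency), |DJ| = √(8.2² + 18.1²) = 19.9 regardless of where V sits on A1. So J lies on both circle(M, 45.13) and circle(D, 19.9); the above-MA intersection is J = (-38.7, 23.2). V is the foot of the tangent from J: V = (-43.8, 5.87).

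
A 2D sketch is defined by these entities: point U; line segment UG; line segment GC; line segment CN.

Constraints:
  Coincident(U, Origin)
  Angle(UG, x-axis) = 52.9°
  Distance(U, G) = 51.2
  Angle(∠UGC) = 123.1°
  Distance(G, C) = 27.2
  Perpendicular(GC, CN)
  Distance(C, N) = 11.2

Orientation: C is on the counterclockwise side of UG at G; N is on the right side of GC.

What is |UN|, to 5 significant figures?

77.256

U is at the origin; UG runs at 52.9° with length 51.2, so G = 51.2·(cos 52.9°, sin 52.9°) = (30.884, 40.836). ∠UGC = 123.1°, so GC runs at 52.9° + (180° − 123.1°) = 109.80° from the x-axis; with |GC| = 27.2, C = G + 27.2·(cos 109.80°, sin 109.80°) = (21.671, 66.428). GC is perpendicular to CN; with |CN| = 11.2 on the right of GC, N = C + 11.2·(0.94088, 0.33874) = (32.208, 70.222). Then |UN| = |N − U| = 77.256.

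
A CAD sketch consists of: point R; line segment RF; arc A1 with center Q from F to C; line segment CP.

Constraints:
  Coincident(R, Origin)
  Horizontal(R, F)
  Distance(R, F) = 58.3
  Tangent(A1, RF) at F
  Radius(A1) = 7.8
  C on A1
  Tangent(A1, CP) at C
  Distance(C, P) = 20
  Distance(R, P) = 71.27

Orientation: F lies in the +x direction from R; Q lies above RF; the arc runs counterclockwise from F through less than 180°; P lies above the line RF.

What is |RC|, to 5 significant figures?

66.582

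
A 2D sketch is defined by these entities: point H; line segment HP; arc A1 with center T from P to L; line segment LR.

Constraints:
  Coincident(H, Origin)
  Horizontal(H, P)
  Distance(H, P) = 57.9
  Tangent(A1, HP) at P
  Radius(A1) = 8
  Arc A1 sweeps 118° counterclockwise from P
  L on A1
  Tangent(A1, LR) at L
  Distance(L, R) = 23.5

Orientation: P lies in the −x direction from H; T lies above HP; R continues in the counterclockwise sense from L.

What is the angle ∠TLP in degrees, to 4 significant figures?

31.00°

H is at the origin; HP is horizontal with |HP| = 57.9 and P on the −x side, so P = (-57.90, 0.000). The tangent condition forces TP to be normal to HP, so T = P + (0, 8) = (-57.90, 8.000). On A1, P sits at bearing -90° from T; a 118° counterclockwise sweep puts L at bearing 28°, so L = T + 8.0·(cos 28°, sin 28°) = (-50.84, 11.76). Then cos ∠TLP = LT·LP / (|LT||LP|), giving 31.00°.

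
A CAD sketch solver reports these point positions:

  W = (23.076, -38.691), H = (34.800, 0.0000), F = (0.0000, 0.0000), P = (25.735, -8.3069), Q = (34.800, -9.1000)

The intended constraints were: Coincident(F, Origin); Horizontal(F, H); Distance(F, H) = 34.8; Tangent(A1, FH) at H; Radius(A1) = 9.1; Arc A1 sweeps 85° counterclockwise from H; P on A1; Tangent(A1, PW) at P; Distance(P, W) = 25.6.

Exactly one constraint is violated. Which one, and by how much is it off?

Distance(P, W) = 25.6 — off by 4.90.

F = (0.00, 0.00) ✓; F.y = 0.00, H.y = 0.00 ✓; |FH| = 34.80 ✓; ∠(QH, HF) = 90.00° ✓; |QH| = 9.100 ✓; bearing(Q→P) − bearing(Q→H) = 85.00° ✓; |QP| = 9.100 ✓; ∠(QP, PW) = 90.00° ✓; |PW| = 30.50 ✗.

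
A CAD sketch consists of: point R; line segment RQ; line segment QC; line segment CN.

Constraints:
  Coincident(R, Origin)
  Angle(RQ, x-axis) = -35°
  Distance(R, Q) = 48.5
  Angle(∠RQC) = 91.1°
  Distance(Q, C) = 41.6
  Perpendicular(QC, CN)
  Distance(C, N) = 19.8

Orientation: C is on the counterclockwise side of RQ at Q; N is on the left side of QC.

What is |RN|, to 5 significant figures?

51.304

R is at the origin; RQ runs at -35.0° with length 48.5, so Q = 48.5·(cos -35.0°, sin -35.0°) = (39.729, -27.818). ∠RQC = 91.1°, so QC runs at -35.0° + (180° − 91.1°) = 53.900° from the x-axis; with |QC| = 41.6, C = Q + 41.6·(cos 53.900°, sin 53.900°) = (64.239, 5.7939). The perpendicularity gives CN at right angles to QC; with |CN| = 19.8 on the left of QC, N = C + 19.8·(-0.80799, 0.58920) = (48.241, 17.460). Then |RN| = |N − R| = 51.304.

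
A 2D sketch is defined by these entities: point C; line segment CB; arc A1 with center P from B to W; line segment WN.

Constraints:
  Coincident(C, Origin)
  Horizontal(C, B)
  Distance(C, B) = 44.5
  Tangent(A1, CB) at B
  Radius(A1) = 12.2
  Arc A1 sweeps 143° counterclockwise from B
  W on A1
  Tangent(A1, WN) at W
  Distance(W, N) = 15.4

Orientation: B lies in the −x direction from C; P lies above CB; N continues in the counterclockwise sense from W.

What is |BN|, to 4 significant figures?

31.60

C is at the origin; CB is horizontal with |CB| = 44.5 and B on the −x side, so B = (-44.50, 0.000). Tangency of A1 to CB means the radius PB is perpendicular to CB, so P = B + (0, 12.2) = (-44.50, 12.20). On A1, B sits at bearing -90° from P; a 143° counterclockwise sweep puts W at bearing 53°, so W = P + 12.2·(cos 53°, sin 53°) = (-37.16, 21.94). Since A1 is tangent to WN there, PW ⟂ WN, so WN runs along (−sin 53°, cos 53°); with |WN| = 15.4, N = (-49.46, 31.21). Then |BN| = |N − B| = 31.60.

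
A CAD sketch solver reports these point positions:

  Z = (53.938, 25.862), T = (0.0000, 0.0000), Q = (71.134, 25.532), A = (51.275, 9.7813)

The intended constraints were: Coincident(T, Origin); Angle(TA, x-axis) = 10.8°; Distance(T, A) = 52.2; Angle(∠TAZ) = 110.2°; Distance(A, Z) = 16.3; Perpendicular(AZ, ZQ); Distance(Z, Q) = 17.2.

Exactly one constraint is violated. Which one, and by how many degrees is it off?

Perpendicular(AZ, ZQ) — off by 8.30°.

T = (0.00, 0.00) ✓; TA at 10.80° ✓; |TA| = 52.20 ✓; ∠TAZ = 110.2° ✓; |AZ| = 16.30 ✓; ∠(AZ, ZQ) = 81.70° ✗; |ZQ| = 17.20 ✓.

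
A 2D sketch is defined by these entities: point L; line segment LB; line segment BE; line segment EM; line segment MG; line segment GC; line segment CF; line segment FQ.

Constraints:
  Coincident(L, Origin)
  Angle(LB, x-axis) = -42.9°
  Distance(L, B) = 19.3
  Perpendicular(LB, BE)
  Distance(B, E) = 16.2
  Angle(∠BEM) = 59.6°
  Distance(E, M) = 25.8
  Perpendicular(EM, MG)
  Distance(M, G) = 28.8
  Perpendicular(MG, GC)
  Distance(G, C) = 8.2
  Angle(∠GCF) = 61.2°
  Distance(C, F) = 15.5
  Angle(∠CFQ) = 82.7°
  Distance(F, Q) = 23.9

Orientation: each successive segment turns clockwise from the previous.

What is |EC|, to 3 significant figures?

33.8

The perpendicularity gives MG at right angles to EM, so MG runs at 16.7°; with |MG| = 28.8, G = (23.3, 7.98). MG ⟂ GC, so GC runs at -73.3°; with |GC| = 8.2, C = (25.6, 0.129). Then |EC| = |C − E| = 33.8.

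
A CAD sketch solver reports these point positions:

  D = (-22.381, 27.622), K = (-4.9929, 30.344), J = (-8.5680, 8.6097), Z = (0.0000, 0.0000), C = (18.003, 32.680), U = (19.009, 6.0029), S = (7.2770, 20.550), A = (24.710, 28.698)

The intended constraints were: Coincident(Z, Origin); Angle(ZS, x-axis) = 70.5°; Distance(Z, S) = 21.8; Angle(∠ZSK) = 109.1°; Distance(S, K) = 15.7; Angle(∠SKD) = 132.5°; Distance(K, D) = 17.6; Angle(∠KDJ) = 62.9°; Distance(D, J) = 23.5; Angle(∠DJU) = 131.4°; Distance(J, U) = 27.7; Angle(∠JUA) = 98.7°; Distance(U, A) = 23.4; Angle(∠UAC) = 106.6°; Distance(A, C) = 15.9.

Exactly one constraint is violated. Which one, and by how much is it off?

Distance(A, C) = 15.9 — off by 8.10.

Z = (0.00, 0.00) ✓; ZS at 70.50° ✓; |ZS| = 21.80 ✓; ∠ZSK = 109.1° ✓; |SK| = 15.70 ✓; ∠SKD = 132.5° ✓; |KD| = 17.60 ✓; ∠KDJ = 62.90° ✓; |DJ| = 23.50 ✓; ∠DJU = 131.4° ✓; |JU| = 27.70 ✓; ∠JUA = 98.70° ✓; |UA| = 23.40 ✓; ∠UAC = 106.6° ✓; |AC| = 7.800 ✗.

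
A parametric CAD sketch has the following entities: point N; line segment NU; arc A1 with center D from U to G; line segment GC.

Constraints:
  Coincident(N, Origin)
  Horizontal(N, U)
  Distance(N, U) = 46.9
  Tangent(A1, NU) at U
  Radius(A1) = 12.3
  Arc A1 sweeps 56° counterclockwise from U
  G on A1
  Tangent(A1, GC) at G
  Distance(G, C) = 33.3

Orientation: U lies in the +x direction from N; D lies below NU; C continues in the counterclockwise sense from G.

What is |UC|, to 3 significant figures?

43.8

N is at the origin; N and U share the same y with |NU| = 46.9 and U on the +x side, so U = (46.9, 0.00). Tangency of A1 to NU means the radius DU is perpendicular to NU, so D = U + (0, -12.3) = (46.9, -12.3). On A1, U sits at bearing 90° from D; a 56° counterclockwise sweep puts G at bearing 146°, so G = D + 12.3·(cos 146°, sin 146°) = (36.7, -5.42). Since A1 is tangent to GC there, DG ⟂ GC, so GC runs along (−sin 146°, cos 146°); with |GC| = 33.3, C = (18.1, -33.0). Then |UC| = |C − U| = 43.8.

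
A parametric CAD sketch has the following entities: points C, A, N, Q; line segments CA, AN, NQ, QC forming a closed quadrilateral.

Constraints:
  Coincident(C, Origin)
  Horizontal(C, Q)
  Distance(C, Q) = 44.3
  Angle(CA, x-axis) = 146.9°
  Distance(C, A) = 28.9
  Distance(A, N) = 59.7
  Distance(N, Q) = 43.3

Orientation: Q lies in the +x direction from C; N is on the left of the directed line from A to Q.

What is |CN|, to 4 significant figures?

50.67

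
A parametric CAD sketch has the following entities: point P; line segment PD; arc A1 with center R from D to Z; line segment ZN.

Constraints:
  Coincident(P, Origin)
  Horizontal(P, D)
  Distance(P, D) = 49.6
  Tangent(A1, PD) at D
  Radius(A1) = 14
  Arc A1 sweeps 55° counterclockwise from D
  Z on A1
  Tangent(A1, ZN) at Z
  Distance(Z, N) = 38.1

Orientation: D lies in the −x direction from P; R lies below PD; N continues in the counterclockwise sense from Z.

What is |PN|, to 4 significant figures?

90.88

On A1, D sits at bearing 90° from R; a 55° counterclockwise sweep puts Z at bearing 145°, so Z = R + 14.0·(cos 145°, sin 145°) = (-61.07, -5.970). Tangency of A1 to ZN means the radius RZ is perpendicular to ZN, so ZN runs along (−sin 145°, cos 145°); with |ZN| = 38.1, N = (-82.92, -37.18). Then |PN| = |N − P| = 90.88.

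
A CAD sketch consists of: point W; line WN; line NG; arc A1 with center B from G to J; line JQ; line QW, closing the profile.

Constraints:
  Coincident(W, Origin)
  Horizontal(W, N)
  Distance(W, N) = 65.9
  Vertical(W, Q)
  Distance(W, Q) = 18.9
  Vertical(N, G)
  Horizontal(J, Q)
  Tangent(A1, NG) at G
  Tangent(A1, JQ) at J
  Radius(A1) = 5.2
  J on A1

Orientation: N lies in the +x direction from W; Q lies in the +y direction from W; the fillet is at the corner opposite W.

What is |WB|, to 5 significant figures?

62.227

W is at the origin; WN is horizontal with |WN| = 65.9 and N on the +x side, so N = (65.900, 0.0000). W and Q share the same x with |WQ| = 18.9 and Q on the +y side, so Q = (0.0000, 18.900). The virtual corner opposite W is at (65.900, 18.900). The tangent condition forces BG to be normal to NG and A1 meets JQ tangentially, so BJ is at right angles to JQ, with radius 5.2, so the center B sits 5.2 in from both sides at B = (60.700, 13.700). Then |WB| = |B − W| = 62.227.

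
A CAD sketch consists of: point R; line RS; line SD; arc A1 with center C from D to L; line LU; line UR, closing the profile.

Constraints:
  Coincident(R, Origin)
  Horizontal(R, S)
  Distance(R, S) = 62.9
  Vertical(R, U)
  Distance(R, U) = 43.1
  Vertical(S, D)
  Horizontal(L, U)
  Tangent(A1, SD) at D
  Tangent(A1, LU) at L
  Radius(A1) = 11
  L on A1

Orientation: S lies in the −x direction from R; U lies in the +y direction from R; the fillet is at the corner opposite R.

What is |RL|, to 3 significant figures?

67.5

R is at the origin; RS is horizontal with |RS| = 62.9 and S on the −x side, so S = (-62.9, 0.00). RU is vertical with |RU| = 43.1 and U on the +y side, so U = (0.00, 43.1). The virtual corner opposite R is at (-62.9, 43.1). The tangent condition forces CD to be normal to SD and tangency of A1 to LU means the radius CL is perpendicular to LU, with radius 11.0, so the center C sits 11.0 in from both sides at C = (-51.9, 32.1). That places the tangent points at D = (-62.9, 32.1) on SD and L = (-51.9, 43.1) on LU. Then |RL| = |L − R| = 67.5.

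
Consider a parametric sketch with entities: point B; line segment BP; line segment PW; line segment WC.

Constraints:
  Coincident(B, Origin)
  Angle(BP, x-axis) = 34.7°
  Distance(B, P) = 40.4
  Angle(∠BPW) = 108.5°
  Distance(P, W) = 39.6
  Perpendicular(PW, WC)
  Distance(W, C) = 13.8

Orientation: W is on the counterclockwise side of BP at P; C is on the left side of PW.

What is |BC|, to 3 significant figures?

57.9

B is at the origin; BP runs at 34.7° with length 40.4, so P = 40.4·(cos 34.7°, sin 34.7°) = (33.2, 23.0). ∠BPW = 108.5°, so PW runs at 34.7° + (180° − 108.5°) = 106° from the x-axis; with |PW| = 39.6, W = P + 39.6·(cos 106°, sin 106°) = (22.2, 61.0). PW ⟂ WC; with |WC| = 13.8 on the left of PW, C = W + 13.8·(-0.960, -0.279) = (8.91, 57.2). Then |BC| = |C − B| = 57.9.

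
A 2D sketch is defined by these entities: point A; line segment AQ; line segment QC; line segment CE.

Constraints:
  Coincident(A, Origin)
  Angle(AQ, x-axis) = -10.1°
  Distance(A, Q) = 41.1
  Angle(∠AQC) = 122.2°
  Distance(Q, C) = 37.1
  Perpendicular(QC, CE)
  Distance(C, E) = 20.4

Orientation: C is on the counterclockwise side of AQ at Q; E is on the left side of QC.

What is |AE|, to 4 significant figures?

60.73

A is at the origin; AQ runs at -10.1° with length 41.1, so Q = 41.1·(cos -10.1°, sin -10.1°) = (40.46, -7.208). ∠AQC = 122.2°, so QC runs at -10.1° + (180° − 122.2°) = 47.70° from the x-axis; with |QC| = 37.1, C = Q + 37.1·(cos 47.70°, sin 47.70°) = (65.43, 20.23). QC is perpendicular to CE; with |CE| = 20.4 on the left of QC, E = C + 20.4·(-0.7396, 0.6730) = (50.34, 33.96). Then |AE| = |E − A| = 60.73.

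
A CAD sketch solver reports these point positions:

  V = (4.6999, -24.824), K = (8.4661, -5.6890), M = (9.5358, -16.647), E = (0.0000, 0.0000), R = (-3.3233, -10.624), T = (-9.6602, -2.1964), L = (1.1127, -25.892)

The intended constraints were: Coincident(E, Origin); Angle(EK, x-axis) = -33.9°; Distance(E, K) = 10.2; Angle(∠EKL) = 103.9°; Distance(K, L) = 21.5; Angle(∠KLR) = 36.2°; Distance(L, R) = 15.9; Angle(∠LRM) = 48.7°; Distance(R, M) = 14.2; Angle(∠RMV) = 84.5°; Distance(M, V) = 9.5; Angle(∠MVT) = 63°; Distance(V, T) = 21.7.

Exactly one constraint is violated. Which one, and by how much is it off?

Distance(V, T) = 21.7 — off by 5.10.

E = (0.00, 0.00) ✓; EK at -33.90° ✓; |EK| = 10.20 ✓; ∠EKL = 103.9° ✓; |KL| = 21.50 ✓; ∠KLR = 36.20° ✓; |LR| = 15.90 ✓; ∠LRM = 48.70° ✓; |RM| = 14.20 ✓; ∠RMV = 84.50° ✓; |MV| = 9.500 ✓; ∠MVT = 63.00° ✓; |VT| = 26.80 ✗.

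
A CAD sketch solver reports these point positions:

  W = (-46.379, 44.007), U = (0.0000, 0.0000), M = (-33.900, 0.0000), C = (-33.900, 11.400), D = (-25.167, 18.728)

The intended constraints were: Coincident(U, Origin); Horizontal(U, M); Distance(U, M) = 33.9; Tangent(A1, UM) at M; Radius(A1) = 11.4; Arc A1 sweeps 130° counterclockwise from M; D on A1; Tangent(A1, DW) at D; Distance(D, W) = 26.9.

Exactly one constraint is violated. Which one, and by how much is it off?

Distance(D, W) = 26.9 — off by 6.10.

U = (0.00, 0.00) ✓; U.y = 0.00, M.y = 0.00 ✓; |UM| = 33.90 ✓; ∠(CM, MU) = 90.00° ✓; |CM| = 11.40 ✓; bearing(C→D) − bearing(C→M) = 130.0° ✓; |CD| = 11.40 ✓; ∠(CD, DW) = 90.00° ✓; |DW| = 33.00 ✗.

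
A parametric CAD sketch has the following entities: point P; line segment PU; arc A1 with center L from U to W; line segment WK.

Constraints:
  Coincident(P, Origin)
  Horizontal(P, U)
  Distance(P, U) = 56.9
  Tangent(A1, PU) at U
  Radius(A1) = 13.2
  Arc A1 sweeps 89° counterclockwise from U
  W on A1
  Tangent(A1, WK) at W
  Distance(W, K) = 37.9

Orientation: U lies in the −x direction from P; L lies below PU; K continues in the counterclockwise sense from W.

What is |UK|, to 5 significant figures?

52.718

P is at the origin; PU is horizontal with |PU| = 56.9 and U on the −x side, so U = (-56.900, 0.0000). The tangent condition forces LU to be normal to PU, so L = U + (0, -13.2) = (-56.900, -13.200). On A1, U sits at bearing 90° from L; an 89° counterclockwise sweep puts W at bearing 179°, so W = L + 13.2·(cos 179°, sin 179°) = (-70.098, -12.970). Since A1 is tangent to WK there, LW ⟂ WK, so WK runs along (−sin 179°, cos 179°); with |WK| = 37.9, K = (-70.759, -50.864). Then |UK| = |K − U| = 52.718.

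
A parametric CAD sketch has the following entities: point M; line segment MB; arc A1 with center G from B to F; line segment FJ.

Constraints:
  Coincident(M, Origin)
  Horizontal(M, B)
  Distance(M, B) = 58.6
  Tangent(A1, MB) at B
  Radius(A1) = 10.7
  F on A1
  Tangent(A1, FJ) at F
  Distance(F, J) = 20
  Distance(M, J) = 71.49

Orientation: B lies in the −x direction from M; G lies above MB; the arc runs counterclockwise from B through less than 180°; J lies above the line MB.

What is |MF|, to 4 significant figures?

53.48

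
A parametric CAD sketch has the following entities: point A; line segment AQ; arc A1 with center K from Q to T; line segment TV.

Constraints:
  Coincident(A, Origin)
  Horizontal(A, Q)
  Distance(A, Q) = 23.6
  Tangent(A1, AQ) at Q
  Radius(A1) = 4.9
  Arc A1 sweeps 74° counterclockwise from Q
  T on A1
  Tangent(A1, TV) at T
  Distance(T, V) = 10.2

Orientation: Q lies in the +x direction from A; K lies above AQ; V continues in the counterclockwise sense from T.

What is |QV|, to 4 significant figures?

15.33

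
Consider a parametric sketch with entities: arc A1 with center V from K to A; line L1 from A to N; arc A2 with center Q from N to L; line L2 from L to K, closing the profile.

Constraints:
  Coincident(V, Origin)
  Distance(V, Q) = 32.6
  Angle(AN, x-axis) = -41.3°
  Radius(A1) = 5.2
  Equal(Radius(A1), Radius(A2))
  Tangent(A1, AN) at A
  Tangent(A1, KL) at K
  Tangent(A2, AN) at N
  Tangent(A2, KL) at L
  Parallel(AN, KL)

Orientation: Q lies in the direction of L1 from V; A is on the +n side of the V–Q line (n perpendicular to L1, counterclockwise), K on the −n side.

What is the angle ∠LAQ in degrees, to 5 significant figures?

8.6308°

The slot axis is L1's direction at -41.3°, so u = (cos -41.3°, sin -41.3°) = (0.75126, -0.66000) and n = (−sin -41.3°, cos -41.3°) = (0.66000, 0.75126). V is at the origin and Q lies 32.6 along u from V, so Q = 32.6·u = (24.491, -21.516). Tangency of A1 to both parallel lines with radius 5.2 puts A and K at V ± 5.2·n: A = (3.4320, 3.9066), K = (-3.4320, -3.9066). Equal radii place N and L the same way about Q: N = Q + 5.2·n = (27.923, -17.609), L = Q − 5.2·n = (21.059, -25.423). Then cos ∠LAQ = AL·AQ / (|AL||AQ|), giving 8.6308°.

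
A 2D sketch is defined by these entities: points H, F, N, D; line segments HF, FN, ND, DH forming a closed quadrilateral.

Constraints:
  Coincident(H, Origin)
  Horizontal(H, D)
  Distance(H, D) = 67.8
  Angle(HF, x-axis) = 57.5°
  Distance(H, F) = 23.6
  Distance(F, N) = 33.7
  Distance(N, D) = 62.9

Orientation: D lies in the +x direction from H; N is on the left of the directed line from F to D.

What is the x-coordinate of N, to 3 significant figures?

28.9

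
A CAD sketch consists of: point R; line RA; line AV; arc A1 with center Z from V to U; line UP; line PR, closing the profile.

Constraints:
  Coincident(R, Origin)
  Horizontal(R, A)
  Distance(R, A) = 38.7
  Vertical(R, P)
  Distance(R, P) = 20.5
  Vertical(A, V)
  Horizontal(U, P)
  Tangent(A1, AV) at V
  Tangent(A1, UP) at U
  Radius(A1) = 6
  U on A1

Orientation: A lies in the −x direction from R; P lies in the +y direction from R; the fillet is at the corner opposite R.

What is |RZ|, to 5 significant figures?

35.771

RP is vertical with |RP| = 20.5 and P on the +y side, so P = (0.0000, 20.500). The virtual corner opposite R is at (-38.700, 20.500). A1 meets AV tangentially, so ZV is at right angles to AV and tangency of A1 to UP means the radius ZU is perpendicular to UP, with radius 6.0, so the center Z sits 6.0 in from both sides at Z = (-32.700, 14.500). Then |RZ| = |Z − R| = 35.771.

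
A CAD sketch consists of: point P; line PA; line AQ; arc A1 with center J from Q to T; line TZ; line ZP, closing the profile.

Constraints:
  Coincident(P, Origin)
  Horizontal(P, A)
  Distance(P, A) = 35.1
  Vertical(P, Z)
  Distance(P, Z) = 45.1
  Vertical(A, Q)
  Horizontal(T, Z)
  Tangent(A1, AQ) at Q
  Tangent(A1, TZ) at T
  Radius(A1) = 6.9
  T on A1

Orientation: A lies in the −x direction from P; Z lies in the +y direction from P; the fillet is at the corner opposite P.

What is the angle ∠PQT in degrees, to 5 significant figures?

92.422°

P is at the origin; P and A share the same y with |PA| = 35.1 and A on the −x side, so A = (-35.100, 0.0000). P and Z share the same x with |PZ| = 45.1 and Z on the +y side, so Z = (0.0000, 45.100). The virtual corner opposite P is at (-35.100, 45.100). The tangent condition forces JQ to be normal to AQ and A1 meets TZ tangentially, so JT is at right angles to TZ, with radius 6.9, so the center J sits 6.9 in from both sides at J = (-28.200, 38.200). That places the tangent points at Q = (-35.100, 38.200) on AQ and T = (-28.200, 45.100) on TZ. Then cos ∠PQT = QP·QT / (|QP||QT|), giving 92.422°.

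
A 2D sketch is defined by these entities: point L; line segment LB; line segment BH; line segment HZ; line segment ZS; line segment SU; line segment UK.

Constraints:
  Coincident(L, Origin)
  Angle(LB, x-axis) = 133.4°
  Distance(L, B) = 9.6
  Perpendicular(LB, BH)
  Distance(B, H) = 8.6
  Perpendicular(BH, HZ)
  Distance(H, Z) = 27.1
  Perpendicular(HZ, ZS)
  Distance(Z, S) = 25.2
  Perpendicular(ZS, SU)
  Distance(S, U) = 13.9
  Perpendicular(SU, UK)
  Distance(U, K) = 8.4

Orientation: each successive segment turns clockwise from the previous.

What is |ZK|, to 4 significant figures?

21.80

L is at the origin; LB runs at 133.4° with length 9.6, so B = (-6.596, 6.975). LB is perpendicular to BH, so BH runs at 43.40°; with |BH| = 8.6, H = (-0.3475, 12.88). The perpendicularity gives HZ at right angles to BH, so HZ runs at -46.60°; with |HZ| = 27.1, Z = (18.27, -6.806). HZ is perpendicular to ZS, so ZS runs at -136.6°; with |ZS| = 25.2, S = (-0.03711, -24.12). The perpendicularity gives SU at right angles to ZS, so SU runs at 133.4°; with |SU| = 13.9, U = (-9.588, -14.02). SU ⟂ UK, so UK runs at 43.40°; with |UK| = 8.4, K = (-3.484, -8.250). Then |ZK| = |K − Z| = 21.80.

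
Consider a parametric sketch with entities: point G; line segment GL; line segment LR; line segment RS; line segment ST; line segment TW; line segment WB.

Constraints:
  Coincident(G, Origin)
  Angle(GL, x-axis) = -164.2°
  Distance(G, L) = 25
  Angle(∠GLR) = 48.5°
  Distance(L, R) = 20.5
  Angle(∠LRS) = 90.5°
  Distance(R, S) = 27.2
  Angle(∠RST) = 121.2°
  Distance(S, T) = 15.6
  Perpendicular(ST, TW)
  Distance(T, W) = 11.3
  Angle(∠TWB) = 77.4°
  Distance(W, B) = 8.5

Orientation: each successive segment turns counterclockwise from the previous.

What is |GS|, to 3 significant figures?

9.45

G is at the origin; GL runs at -164.2° with length 25.0, so L = (-24.1, -6.81). ∠GLR = 48.5° gives LR at -32.7° from the x-axis; with |LR| = 20.5, R = (-6.80, -17.9). ∠LRS = 90.5° gives RS at 56.8° from the x-axis; with |RS| = 27.2, S = (8.09, 4.88). Then |GS| = |S − G| = 9.45.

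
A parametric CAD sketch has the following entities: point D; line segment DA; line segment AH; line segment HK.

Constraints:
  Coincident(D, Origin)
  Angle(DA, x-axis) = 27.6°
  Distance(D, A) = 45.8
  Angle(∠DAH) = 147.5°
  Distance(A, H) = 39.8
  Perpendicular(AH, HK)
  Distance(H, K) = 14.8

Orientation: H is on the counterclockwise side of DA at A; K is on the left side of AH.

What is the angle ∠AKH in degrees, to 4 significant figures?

69.60°

D is at the origin; DA runs at 27.6° with length 45.8, so A = 45.8·(cos 27.6°, sin 27.6°) = (40.59, 21.22). ∠DAH = 147.5°, so AH runs at 27.6° + (180° − 147.5°) = 60.10° from the x-axis; with |AH| = 39.8, H = A + 39.8·(cos 60.10°, sin 60.10°) = (60.43, 55.72). AH is perpendicular to HK; with |HK| = 14.8 on the left of AH, K = H + 14.8·(-0.8669, 0.4985) = (47.60, 63.10). Then cos ∠AKH = KA·KH / (|KA||KH|), giving 69.60°.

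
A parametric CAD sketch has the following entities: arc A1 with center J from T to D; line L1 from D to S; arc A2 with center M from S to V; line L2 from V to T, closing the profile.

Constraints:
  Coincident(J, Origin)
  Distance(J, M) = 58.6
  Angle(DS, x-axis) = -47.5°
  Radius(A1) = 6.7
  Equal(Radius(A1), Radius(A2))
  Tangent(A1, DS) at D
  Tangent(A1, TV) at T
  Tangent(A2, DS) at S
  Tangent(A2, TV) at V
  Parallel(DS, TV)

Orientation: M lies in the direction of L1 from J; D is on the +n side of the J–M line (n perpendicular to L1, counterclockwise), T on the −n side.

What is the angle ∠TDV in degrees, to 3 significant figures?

77.1°

The slot axis is L1's direction at -47.5°, so u = (cos -47.5°, sin -47.5°) = (0.676, -0.737) and n = (−sin -47.5°, cos -47.5°) = (0.737, 0.676). J is at the origin and M lies 58.6 along u from J, so M = 58.6·u = (39.6, -43.2). Tangency of A1 to both parallel lines with radius 6.7 puts D and T at J ± 6.7·n: D = (4.94, 4.53), T = (-4.94, -4.53). Equal radii place S and V the same way about M: S = M + 6.7·n = (44.5, -38.7), V = M − 6.7·n = (34.6, -47.7). Then cos ∠TDV = DT·DV / (|DT||DV|), giving 77.1°.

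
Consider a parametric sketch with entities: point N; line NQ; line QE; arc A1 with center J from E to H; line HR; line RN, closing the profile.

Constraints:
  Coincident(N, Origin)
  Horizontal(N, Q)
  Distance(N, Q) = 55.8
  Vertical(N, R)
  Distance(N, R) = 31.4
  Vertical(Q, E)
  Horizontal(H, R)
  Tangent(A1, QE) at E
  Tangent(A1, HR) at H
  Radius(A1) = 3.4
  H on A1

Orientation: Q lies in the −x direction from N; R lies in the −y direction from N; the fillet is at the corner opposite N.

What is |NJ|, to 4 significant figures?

59.41

NR is vertical with |NR| = 31.4 and R on the −y side, so R = (0.000, -31.40). The virtual corner opposite N is at (-55.80, -31.40). Tangency of A1 to QE means the radius JE is perpendicular to QE and A1 meets HR tangentially, so JH is at right angles to HR, with radius 3.4, so the center J sits 3.4 in from both sides at J = (-52.40, -28.00). Then |NJ| = |J − N| = 59.41.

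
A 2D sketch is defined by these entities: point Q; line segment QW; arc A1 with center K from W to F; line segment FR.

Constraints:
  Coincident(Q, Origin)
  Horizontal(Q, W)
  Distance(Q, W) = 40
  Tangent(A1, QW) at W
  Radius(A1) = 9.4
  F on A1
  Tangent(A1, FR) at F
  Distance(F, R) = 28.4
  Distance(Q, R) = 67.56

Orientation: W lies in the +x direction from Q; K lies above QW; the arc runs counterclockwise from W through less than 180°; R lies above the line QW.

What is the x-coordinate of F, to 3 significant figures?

48.7

Q is at the origin; Q and W share the same y with |QW| = 40.0 and W on the +x side, so W = (40.0, 0.00). The tangent condition forces KW to be normal to QW, so K = W + (0, 9.4) = (40.0, 9.40). Since KF ⟂ FR (tangency), |KR| = √(9.4² + 28.4²) = 29.9 regardless of where F sits on A1. So R lies on both circle(Q, 67.56) and circle(K, 29.9); the above-QW intersection is R = (59.4, 32.2). F is the foot of the tangent from R: F = (48.7, 5.86).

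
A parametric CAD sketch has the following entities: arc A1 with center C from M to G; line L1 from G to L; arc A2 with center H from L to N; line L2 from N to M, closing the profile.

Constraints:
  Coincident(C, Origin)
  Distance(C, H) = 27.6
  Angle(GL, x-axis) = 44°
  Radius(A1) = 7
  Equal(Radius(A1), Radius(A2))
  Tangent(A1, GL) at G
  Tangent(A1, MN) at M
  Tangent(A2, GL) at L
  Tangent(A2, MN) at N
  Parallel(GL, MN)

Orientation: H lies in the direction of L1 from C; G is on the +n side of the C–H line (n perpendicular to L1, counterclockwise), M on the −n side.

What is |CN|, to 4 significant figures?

28.47

The slot axis is L1's direction at 44.0°, so u = (cos 44.0°, sin 44.0°) = (0.7193, 0.6947) and n = (−sin 44.0°, cos 44.0°) = (-0.6947, 0.7193). C is at the origin and H lies 27.6 along u from C, so H = 27.6·u = (19.85, 19.17). Tangency of A1 to both parallel lines with radius 7.0 puts G and M at C ± 7.0·n: G = (-4.863, 5.035), M = (4.863, -5.035). Equal radii place L and N the same way about H: L = H + 7.0·n = (14.99, 24.21), N = H − 7.0·n = (24.72, 14.14). Then |CN| = |N − C| = 28.47.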